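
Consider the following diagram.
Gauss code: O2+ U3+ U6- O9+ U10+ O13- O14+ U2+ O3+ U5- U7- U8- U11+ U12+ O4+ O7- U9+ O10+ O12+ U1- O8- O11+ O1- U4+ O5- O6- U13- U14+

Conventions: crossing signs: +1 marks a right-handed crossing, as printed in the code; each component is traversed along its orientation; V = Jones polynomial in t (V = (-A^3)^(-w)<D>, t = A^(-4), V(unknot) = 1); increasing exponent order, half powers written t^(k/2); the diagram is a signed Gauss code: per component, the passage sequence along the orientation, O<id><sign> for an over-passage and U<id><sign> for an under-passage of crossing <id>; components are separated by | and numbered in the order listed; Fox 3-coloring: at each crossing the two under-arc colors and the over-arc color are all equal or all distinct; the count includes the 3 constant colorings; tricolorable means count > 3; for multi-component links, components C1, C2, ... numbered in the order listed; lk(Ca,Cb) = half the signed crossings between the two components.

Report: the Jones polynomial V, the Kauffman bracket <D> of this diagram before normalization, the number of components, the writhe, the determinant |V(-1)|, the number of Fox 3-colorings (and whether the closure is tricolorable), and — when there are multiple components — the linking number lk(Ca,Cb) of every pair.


V = t - t^2 + 2t^3 - t^4 + t^5 - t^6
<D> = -A^-18 + A^-14 - A^-10 + 2A^-6 - A^-2 + A^2 (w = +2)
1 component over 14 crossings, w = +2
3 Fox colorings among 3^14, |V(-1)| = 7: not tricolorable
why: w = +2 (over 14 crossings) is diagram-only; (-A^3)^(-2) removes it from V


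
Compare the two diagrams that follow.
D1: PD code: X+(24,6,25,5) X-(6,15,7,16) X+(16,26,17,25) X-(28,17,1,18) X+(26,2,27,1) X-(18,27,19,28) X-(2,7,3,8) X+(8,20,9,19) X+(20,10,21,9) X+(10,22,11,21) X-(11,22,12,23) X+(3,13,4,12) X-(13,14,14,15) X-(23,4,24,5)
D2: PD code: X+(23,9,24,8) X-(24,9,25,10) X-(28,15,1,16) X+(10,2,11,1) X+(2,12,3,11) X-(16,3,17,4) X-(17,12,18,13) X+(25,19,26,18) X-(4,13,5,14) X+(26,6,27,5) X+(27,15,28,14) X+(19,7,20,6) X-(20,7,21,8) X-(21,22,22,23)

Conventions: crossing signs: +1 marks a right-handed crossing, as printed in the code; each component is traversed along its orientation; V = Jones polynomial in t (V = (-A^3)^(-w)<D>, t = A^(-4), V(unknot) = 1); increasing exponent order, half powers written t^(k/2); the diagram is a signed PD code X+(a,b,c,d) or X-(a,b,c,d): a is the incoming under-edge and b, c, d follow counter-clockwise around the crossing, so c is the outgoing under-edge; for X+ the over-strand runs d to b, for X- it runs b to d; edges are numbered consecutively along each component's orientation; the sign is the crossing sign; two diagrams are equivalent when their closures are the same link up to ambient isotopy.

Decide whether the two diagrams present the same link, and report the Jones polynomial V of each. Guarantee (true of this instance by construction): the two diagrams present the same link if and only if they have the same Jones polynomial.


same link: no
V(D1) = t^-1 - 1 + 2t - 2t^2 + 2t^3 - 2t^4 + t^5  [14 crossings, <D> = A^-20 - 2A^-16 + 2A^-12 - 2A^-8 + 2A^-4 - 1 + A^4, w = 0]
V(D2) = 1  [14 crossings, <D> = 1, w = 0]
insight: 2 classes among 2 diagrams; unequal V(t) rules out equality


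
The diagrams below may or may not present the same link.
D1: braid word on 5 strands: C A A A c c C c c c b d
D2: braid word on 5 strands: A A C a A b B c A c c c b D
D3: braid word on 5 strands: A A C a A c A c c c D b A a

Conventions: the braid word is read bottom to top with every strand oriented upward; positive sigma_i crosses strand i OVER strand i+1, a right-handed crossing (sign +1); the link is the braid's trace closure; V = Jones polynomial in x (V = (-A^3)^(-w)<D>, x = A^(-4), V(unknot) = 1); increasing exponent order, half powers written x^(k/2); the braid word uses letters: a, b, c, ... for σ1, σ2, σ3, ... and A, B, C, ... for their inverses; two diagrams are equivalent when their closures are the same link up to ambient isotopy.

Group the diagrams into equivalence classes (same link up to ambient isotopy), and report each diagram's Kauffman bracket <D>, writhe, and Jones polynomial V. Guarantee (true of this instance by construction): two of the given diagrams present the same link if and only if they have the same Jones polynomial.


classes: {D1, D2, D3}
V(D1) = -x^-3 + x^-2 - x^-1 + 3 - x + x^2 - x^3  [12 crossings, <D> = -A^-6 + A^-2 - A^2 + 3A^6 - A^10 + A^14 - A^18, w = +2]
V(D2) = -x^-3 + x^-2 - x^-1 + 3 - x + x^2 - x^3  [14 crossings, <D> = -A^-12 + A^-8 - A^-4 + 3 - A^4 + A^8 - A^12, w = 0]
V(D3) = -x^-3 + x^-2 - x^-1 + 3 - x + x^2 - x^3  [14 crossings, <D> = -A^-12 + A^-8 - A^-4 + 3 - A^4 + A^8 - A^12, w = 0]
note: all 3 diagrams share one V(x), hence one class


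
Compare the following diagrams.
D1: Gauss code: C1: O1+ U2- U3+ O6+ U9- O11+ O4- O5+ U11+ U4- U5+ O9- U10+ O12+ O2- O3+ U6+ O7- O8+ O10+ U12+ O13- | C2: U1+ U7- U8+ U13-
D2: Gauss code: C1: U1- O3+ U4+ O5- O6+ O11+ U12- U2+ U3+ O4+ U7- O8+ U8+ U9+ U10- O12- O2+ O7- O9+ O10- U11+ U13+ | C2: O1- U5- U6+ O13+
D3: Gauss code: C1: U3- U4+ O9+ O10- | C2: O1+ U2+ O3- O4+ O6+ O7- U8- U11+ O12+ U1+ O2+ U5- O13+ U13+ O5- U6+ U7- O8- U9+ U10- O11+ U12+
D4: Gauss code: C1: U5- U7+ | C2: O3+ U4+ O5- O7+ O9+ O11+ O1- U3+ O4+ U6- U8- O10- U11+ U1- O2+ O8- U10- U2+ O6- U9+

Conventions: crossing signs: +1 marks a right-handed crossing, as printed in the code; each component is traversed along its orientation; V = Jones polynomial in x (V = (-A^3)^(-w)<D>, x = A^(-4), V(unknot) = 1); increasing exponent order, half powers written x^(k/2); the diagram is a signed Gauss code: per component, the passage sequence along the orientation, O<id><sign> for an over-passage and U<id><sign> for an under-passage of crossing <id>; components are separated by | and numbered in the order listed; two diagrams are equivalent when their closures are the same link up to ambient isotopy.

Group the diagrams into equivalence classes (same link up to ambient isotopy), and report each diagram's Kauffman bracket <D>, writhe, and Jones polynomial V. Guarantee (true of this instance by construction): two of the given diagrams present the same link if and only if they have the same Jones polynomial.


equivalence classes: {D1, D2, D3, D4}
D1 (bracket -A^-9 + A^-1 + A^3 + A^7; 13 crossings at w = +3): V = -x^(1/2) - x^(3/2) - x^(5/2) + x^(9/2)
V(D2) = -x^(1/2) - x^(3/2) - x^(5/2) + x^(9/2)  (w +3, c 13, <D> = -A^-9 + A^-1 + A^3 + A^7)
D3 (bracket -A^-9 + A^-1 + A^3 + A^7; 13 crossings at w = +3): V = -x^(1/2) - x^(3/2) - x^(5/2) + x^(9/2)
V(D4) = -x^(1/2) - x^(3/2) - x^(5/2) + x^(9/2)  (w +1, c 11, <D> = -A^-15 + A^-7 + A^-3 + A)
key observation: all 4 diagrams share one V(x), hence one class


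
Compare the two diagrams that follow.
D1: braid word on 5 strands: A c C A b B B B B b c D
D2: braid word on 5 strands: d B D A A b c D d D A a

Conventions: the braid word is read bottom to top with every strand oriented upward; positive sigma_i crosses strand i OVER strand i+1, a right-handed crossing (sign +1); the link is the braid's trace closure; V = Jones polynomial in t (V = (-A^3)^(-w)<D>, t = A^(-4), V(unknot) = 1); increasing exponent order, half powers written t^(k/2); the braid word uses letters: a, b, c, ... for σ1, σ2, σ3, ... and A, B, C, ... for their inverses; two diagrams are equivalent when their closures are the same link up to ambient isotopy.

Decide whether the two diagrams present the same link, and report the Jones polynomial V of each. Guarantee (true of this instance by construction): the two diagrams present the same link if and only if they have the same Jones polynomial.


equivalent: no
D1 (bracket A^-8 + 2 + A^8; 12 crossings at w = -4): V = t^-5 + 2t^-3 + t^-1
D2 (bracket A^-6 + A^-2 + A^2 + A^6; 12 crossings at w = -2): V = t^-3 + t^-2 + t^-1 + 1
key observation: V(t) takes 2 values over 2 diagrams, fixing the grouping


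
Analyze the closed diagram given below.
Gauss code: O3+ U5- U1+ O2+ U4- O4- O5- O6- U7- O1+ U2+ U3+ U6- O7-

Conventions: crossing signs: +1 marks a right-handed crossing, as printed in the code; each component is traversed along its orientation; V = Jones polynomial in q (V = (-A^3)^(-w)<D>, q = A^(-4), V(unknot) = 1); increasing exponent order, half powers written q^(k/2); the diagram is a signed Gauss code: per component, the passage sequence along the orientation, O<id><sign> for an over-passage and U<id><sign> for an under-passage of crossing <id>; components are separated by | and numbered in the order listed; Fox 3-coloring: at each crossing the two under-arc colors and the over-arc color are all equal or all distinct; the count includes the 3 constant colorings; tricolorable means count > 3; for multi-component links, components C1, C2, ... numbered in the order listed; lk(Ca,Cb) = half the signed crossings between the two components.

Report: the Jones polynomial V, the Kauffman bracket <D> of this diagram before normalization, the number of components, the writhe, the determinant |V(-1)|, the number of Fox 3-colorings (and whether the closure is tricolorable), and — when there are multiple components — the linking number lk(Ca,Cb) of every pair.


V(q) = q^-2 - q^-1 + 1 - q + q^2
bracket: -A^-11 + A^-7 - A^-3 + A - A^5, w = -1
1 component, writhe -1, over 7 crossings
det 5, colorings 3 of 3^7 — not tricolorable
observation: palindromic: swapping q for 1/q fixes V


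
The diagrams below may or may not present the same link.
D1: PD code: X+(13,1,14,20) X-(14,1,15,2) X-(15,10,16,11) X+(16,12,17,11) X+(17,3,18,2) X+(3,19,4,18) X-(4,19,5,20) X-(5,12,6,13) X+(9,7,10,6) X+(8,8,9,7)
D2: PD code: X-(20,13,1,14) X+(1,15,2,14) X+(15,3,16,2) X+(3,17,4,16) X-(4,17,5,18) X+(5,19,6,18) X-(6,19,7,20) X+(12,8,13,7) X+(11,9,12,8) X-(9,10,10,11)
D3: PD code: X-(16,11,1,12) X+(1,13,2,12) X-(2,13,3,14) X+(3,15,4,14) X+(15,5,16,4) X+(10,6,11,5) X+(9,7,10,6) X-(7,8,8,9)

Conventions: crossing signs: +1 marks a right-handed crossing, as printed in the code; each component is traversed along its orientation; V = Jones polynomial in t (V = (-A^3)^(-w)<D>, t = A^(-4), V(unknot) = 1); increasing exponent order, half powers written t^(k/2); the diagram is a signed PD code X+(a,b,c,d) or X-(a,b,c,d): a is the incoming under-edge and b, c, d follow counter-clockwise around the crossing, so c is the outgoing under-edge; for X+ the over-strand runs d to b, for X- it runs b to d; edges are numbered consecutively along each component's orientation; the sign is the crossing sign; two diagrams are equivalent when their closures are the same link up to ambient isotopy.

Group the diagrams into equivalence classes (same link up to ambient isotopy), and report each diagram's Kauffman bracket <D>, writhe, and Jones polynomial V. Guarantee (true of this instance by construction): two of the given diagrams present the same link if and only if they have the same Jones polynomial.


classes: {D1, D2, D3}
V(D1) = 1  [10 crossings, <D> = A^6, w = +2]
V(D2) = 1  [10 crossings, <D> = A^6, w = +2]
D3 (bracket A^6; 8 crossings at w = +2): V = 1
note: all 3 diagrams share one V(t), hence one class


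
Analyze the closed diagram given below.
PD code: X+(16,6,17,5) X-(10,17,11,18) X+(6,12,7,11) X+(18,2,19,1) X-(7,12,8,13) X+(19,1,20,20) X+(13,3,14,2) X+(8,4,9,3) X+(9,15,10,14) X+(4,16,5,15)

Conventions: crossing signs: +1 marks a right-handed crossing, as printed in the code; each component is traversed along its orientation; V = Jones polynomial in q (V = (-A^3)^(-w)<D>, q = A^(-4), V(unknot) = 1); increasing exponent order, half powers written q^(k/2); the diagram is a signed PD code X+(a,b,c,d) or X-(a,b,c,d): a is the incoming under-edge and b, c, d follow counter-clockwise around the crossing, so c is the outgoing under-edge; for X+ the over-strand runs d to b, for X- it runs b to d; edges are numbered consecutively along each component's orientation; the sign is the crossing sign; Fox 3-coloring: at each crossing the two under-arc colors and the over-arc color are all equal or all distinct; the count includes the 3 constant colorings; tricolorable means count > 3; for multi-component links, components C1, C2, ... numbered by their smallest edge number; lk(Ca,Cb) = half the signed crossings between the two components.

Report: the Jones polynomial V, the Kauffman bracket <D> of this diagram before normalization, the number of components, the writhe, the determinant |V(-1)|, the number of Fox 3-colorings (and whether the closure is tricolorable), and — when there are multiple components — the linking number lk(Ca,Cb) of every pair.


Jones polynomial: V(q) = q + q^3 - q^4
<D> = -A^2 + A^6 + A^14; writhe +6
components 1, writhe +6 (10 crossings)
3-colorings: 9 of 3^10, det 3 — tricolorable
note: the span of V is 3, forcing >= 3 crossings in any diagram


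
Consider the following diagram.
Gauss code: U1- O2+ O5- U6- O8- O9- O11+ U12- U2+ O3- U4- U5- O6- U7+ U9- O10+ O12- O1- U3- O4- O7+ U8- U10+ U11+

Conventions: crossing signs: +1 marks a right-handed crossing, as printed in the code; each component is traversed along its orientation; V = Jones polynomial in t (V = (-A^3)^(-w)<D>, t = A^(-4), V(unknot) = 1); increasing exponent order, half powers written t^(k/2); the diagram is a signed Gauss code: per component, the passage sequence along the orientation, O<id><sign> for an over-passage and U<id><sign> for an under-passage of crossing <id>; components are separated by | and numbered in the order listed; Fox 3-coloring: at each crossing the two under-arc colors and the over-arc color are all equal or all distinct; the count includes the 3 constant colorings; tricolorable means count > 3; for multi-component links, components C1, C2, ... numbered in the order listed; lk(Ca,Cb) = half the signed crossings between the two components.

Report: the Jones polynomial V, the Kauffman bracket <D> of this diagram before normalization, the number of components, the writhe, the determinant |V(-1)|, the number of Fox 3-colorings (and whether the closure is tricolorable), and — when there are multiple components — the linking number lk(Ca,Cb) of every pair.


Jones polynomial: V(t) = -t^-8 + 3t^-7 - 5t^-6 + 6t^-5 - 7t^-4 + 7t^-3 - 5t^-2 + 4t^-1 - 1
<D> = -A^-12 + 4A^-8 - 5A^-4 + 7 - 7A^4 + 6A^8 - 5A^12 + 3A^16 - A^20; writhe -4
components 1, writhe -4 (12 crossings)
3-colorings: 9 of 3^12, det 39 — tricolorable
note: V spans 8 powers of t: at least 8 crossings in any diagram


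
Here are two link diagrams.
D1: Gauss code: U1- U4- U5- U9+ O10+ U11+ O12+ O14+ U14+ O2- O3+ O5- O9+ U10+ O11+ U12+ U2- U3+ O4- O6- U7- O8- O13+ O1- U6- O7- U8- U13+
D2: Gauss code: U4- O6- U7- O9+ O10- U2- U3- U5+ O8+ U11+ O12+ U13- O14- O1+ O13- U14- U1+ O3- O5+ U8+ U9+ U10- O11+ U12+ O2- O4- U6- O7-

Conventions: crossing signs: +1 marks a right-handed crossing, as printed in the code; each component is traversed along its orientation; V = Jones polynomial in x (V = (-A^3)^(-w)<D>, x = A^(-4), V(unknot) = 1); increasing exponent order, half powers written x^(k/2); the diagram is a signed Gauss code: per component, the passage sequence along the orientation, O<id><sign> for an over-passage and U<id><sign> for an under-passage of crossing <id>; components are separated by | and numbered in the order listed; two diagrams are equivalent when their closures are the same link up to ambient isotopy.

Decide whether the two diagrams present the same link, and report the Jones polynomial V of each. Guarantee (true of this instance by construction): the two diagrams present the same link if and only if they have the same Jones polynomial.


same link: yes
V(D1) = -x^-3 + x^-2 - x^-1 + 3 - x + x^2 - x^3  [14 crossings, <D> = -A^-12 + A^-8 - A^-4 + 3 - A^4 + A^8 - A^12, w = 0]
V(D2) = -x^-3 + x^-2 - x^-1 + 3 - x + x^2 - x^3  (w -2, c 14, <D> = -A^-18 + A^-14 - A^-10 + 3A^-6 - A^-2 + A^2 - A^6)
note: Reidemeister moves carry D1 (14 crossings) to D2 (14)


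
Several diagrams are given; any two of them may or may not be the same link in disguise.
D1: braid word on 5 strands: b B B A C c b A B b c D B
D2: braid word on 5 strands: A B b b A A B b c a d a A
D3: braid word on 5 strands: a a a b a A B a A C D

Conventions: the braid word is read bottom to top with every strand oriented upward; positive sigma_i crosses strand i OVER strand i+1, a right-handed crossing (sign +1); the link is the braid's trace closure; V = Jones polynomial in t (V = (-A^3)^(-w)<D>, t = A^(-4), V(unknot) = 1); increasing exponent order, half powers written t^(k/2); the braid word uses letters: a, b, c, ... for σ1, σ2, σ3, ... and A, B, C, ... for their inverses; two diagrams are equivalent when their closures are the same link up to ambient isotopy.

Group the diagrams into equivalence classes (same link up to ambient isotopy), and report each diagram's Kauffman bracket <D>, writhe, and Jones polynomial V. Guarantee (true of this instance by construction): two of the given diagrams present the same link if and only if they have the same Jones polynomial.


equivalence classes: {D1} | {D2} | {D3}
D1 (bracket A^-7 - A^-3 + A + A^9; 13 crossings at w = -3): V = -t^(-9/2) - t^(-5/2) + t^(-3/2) - t^(-1/2)
V(D2) = -t^(-5/2) - t^(-1/2)  [13 crossings, <D> = A^5 + A^13, w = +1]
V(D3) = -t^(1/2) - t^(3/2) - t^(5/2) + t^(9/2)  (w +1, c 11, <D> = -A^-15 + A^-7 + A^-3 + A)
observation: 3 classes among 3 diagrams; unequal V(t) rules out equality


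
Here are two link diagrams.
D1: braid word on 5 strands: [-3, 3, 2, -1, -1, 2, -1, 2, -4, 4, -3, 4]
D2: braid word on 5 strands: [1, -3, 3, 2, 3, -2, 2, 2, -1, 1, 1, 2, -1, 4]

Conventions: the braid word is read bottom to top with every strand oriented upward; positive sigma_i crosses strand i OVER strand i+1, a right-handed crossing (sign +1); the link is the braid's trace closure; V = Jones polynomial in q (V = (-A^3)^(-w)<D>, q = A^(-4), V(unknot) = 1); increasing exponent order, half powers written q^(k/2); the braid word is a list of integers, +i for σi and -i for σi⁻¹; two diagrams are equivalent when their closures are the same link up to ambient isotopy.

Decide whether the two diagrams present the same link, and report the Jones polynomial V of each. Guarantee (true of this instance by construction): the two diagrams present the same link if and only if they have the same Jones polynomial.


equivalent: no
D1 (bracket -A^-12 + 2A^-8 - 2A^-4 + 3 - 2A^4 + 2A^8 - A^12; 12 crossings at w = 0): V = -q^-3 + 2q^-2 - 2q^-1 + 3 - 2q + 2q^2 - q^3
D2 (bracket -A^2 + A^6 + A^14; 14 crossings at w = +6): V = q + q^3 - q^4
key observation: comparing 2 Jones polynomials yields 2 groups


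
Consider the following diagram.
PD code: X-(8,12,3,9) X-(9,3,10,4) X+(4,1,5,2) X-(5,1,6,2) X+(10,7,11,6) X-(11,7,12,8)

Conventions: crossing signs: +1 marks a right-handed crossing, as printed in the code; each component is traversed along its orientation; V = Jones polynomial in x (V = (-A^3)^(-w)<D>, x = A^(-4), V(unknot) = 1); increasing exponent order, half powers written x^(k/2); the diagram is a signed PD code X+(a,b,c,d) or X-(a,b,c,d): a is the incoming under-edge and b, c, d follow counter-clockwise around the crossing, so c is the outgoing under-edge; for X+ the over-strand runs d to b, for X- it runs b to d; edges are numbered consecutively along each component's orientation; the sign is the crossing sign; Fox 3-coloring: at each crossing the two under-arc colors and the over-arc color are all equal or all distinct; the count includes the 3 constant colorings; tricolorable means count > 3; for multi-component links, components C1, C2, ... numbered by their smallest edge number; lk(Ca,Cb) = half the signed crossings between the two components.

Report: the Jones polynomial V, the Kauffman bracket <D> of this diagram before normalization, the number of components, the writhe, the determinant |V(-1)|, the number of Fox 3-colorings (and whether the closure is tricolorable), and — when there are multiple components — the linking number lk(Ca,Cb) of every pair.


V(x) = x^-3 + x^-2 + x^-1 + 1
bracket: A^-6 + A^-2 + A^2 + A^6, w = -2
3 components, writhe -2, over 6 crossings
lk(C1,C2) = 0
linking number lk(C1,C3) = 0
lk(C2,C3): -1
det 0, colorings 9 of 3^7 — tricolorable
observation: the span of V is 3, within the link bound 6 + 3 - 1


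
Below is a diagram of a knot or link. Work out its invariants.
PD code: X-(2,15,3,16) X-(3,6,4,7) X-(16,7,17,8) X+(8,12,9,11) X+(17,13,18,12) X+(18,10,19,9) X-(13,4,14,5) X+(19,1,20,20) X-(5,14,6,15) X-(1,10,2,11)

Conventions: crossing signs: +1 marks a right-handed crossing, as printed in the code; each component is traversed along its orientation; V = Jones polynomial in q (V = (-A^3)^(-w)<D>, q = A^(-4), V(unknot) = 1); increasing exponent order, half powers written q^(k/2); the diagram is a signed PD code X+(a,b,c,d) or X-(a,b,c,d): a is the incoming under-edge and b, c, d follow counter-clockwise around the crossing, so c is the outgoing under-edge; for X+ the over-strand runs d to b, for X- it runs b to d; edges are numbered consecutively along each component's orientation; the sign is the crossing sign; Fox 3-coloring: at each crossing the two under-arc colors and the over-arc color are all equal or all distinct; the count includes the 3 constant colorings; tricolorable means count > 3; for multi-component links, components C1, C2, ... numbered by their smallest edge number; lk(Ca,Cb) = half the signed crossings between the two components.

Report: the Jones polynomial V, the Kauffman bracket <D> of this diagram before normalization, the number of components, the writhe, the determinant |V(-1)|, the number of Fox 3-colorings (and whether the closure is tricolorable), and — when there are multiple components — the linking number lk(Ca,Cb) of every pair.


V(q) = -q^-4 + q^-3 + q^-1
bracket: A^-2 + A^6 - A^10, w = -2
1 component, writhe -2, over 10 crossings
det 3, colorings 9 of 3^10 — tricolorable
observation: w = -2 (over 10 crossings) is diagram-only; (-A^3)^(2) removes it from V


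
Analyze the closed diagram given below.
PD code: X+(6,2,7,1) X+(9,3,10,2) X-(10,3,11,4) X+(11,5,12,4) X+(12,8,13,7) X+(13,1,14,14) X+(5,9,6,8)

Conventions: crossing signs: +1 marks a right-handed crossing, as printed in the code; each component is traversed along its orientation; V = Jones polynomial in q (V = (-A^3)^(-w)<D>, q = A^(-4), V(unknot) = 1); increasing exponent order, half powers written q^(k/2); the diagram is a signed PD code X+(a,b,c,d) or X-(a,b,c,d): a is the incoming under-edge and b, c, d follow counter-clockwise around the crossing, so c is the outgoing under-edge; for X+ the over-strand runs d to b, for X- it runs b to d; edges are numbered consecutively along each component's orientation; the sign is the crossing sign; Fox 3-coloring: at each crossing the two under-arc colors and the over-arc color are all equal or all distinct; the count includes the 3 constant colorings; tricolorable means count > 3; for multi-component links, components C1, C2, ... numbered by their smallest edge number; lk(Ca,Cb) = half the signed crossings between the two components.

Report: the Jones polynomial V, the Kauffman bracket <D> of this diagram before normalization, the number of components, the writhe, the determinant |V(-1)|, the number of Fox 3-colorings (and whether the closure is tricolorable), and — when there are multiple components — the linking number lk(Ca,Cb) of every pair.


Jones polynomial: V(q) = q + q^3 - q^4
<D> = A^-1 - A^3 - A^11; writhe +5
components 1, writhe +5 (7 crossings)
3-colorings: 9 of 3^7, det 3 — tricolorable
note: |V(-1)| = 3: so tricolorable, since 3 divides 3


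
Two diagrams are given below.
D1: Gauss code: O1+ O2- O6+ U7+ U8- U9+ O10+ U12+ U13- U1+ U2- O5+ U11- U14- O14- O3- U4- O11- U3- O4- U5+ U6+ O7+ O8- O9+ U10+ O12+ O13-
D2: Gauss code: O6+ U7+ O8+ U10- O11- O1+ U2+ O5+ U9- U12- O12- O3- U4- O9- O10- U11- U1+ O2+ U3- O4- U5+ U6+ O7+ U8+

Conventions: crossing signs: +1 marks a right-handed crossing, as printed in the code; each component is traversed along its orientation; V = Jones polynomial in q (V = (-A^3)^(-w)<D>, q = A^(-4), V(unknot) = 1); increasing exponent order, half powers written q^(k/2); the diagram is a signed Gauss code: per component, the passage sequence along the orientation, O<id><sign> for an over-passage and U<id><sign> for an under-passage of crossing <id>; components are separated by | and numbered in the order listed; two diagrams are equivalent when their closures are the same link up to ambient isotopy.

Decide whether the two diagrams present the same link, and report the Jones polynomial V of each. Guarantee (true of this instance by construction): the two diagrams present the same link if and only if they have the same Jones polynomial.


equivalent: yes
V(D1) = -q^-3 + q^-2 - q^-1 + 3 - q + q^2 - q^3  (w 0, c 14, <D> = -A^-12 + A^-8 - A^-4 + 3 - A^4 + A^8 - A^12)
D2 (bracket -A^-12 + A^-8 - A^-4 + 3 - A^4 + A^8 - A^12; 12 crossings at w = 0): V = -q^-3 + q^-2 - q^-1 + 3 - q + q^2 - q^3
why: one V(q) for all 2 diagrams — one class (guaranteed)


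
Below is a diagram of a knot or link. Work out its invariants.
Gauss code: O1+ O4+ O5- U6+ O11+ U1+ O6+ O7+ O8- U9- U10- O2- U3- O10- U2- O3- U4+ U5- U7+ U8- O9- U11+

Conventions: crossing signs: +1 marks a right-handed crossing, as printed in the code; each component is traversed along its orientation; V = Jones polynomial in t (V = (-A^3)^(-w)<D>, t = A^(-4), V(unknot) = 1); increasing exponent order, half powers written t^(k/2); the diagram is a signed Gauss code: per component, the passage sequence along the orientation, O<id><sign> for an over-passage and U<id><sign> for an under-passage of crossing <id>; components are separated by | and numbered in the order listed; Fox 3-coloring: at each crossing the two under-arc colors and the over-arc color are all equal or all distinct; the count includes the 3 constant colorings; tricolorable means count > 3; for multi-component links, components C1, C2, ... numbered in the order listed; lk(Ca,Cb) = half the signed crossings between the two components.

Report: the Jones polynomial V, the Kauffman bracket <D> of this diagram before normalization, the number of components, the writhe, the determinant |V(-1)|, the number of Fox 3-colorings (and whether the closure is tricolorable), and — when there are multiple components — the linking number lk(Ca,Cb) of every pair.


V = -t^-3 + t^-2 - t^-1 + 3 - t + t^2 - t^3
<D> = A^-15 - A^-11 + A^-7 - 3A^-3 + A - A^5 + A^9 (w = -1)
1 component over 11 crossings, w = -1
27 Fox colorings among 3^11, |V(-1)| = 9: tricolorable
why: V spans 6 powers of t: at least 6 crossings in any diagram


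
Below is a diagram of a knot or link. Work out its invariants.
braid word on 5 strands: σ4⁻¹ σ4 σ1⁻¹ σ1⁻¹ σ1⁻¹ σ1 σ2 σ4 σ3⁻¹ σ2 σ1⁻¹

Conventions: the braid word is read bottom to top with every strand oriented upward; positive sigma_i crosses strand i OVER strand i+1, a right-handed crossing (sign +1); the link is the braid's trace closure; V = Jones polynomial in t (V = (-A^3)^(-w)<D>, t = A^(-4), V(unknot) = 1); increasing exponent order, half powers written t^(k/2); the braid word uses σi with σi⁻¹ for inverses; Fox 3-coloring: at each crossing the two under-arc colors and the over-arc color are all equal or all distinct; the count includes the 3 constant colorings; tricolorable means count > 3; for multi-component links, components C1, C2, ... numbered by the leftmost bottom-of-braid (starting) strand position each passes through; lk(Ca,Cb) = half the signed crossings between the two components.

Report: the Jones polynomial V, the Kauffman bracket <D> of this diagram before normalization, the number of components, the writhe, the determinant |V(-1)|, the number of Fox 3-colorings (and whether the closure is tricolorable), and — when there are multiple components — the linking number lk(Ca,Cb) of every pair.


Jones polynomial: V(t) = t^(-7/2) - t^(-5/2) + t^(-3/2) - 2t^(-1/2) - t^(3/2)
<D> = A^-9 + 2A^-1 - A^3 + A^7 - A^11; writhe -1
components 2, writhe -1 (11 crossings)
linking number lk(C1,C2) = +1
3-colorings: 9 of 3^11, det 6 — tricolorable
note: |V(-1)| = 6: so tricolorable, since 3 divides 6


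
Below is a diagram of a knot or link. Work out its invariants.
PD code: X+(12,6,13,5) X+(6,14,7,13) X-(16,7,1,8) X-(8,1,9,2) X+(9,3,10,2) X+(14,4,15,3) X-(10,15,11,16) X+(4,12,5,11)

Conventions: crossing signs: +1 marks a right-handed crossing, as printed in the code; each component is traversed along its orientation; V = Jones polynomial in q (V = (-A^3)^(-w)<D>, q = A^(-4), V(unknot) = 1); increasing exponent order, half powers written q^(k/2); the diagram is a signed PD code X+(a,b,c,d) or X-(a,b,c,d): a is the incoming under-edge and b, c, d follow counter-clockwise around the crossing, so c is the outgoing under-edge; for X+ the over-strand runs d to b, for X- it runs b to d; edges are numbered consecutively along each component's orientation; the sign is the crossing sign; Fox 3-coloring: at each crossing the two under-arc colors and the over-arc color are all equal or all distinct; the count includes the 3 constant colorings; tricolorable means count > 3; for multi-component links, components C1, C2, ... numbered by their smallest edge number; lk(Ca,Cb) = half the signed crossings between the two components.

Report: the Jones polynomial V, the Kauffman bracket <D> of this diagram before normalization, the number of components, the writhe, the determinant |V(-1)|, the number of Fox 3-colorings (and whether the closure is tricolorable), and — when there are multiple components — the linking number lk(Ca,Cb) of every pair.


V = q^-1 - 1 + 2q - 2q^2 + 2q^3 - 2q^4 + q^5
<D> = A^-14 - 2A^-10 + 2A^-6 - 2A^-2 + 2A^2 - A^6 + A^10 (w = +2)
1 component over 8 crossings, w = +2
3 Fox colorings among 3^8, |V(-1)| = 11: not tricolorable
why: V spans 6 powers of q: at least 6 crossings in any diagram


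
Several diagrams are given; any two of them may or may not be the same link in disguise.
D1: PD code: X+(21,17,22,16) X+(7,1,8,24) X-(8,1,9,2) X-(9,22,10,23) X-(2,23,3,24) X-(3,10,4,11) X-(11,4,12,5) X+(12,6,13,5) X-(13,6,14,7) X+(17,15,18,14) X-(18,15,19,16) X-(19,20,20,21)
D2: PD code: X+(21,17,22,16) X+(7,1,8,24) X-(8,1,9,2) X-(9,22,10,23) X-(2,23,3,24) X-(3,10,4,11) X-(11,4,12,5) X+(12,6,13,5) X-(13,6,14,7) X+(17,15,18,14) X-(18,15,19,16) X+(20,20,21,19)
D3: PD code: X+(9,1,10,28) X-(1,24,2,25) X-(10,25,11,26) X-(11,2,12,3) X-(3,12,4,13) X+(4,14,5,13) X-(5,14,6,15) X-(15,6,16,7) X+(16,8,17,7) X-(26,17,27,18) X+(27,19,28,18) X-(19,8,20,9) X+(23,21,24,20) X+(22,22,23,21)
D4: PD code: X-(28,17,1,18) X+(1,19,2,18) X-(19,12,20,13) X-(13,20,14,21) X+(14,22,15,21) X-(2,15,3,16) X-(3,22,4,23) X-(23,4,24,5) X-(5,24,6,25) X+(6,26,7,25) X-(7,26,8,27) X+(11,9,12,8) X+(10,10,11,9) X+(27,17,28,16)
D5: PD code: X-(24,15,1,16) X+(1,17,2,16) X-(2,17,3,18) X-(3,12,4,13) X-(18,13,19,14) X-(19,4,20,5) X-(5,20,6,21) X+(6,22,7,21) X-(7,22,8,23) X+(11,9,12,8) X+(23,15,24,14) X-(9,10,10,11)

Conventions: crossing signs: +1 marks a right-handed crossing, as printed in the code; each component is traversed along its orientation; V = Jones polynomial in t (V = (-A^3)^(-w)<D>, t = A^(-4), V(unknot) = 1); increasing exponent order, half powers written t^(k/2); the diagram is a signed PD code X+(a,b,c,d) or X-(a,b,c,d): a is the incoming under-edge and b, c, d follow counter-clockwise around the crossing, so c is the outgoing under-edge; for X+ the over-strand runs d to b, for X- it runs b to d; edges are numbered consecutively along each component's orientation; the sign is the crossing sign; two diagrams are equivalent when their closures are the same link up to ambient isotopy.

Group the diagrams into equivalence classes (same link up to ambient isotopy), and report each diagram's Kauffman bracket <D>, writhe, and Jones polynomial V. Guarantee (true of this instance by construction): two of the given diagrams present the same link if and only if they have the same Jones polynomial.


grouping into links: {D1, D2, D3, D4, D5}
V(D1) = -t^-4 + t^-3 + t^-1  (w -4, c 12, <D> = A^-8 + 1 - A^4)
V(D2) = -t^-4 + t^-3 + t^-1  [12 crossings, <D> = A^-2 + A^6 - A^10, w = -2]
V(D3) = -t^-4 + t^-3 + t^-1  (w -2, c 14, <D> = A^-2 + A^6 - A^10)
V(D4) = -t^-4 + t^-3 + t^-1  (w -2, c 14, <D> = A^-2 + A^6 - A^10)
D5 (bracket A^-8 + 1 - A^4; 12 crossings at w = -4): V = -t^-4 + t^-3 + t^-1
why: one V(t) for all 5 diagrams — one class (guaranteed)


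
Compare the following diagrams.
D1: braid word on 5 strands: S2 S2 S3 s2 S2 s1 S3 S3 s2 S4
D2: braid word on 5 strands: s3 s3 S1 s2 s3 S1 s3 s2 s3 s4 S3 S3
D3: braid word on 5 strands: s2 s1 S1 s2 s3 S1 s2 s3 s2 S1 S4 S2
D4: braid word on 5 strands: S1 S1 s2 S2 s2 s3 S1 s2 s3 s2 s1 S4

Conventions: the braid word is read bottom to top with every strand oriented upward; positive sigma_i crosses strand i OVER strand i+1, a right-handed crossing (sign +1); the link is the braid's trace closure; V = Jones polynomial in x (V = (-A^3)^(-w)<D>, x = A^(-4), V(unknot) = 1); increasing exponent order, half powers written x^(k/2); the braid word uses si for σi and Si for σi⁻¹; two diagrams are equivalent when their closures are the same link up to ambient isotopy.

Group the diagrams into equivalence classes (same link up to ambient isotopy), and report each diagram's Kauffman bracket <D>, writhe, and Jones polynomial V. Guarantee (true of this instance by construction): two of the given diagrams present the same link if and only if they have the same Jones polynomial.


grouping into links: {D1} | {D2, D3, D4}
V(D1) = -x^-4 + x^-3 + x^-1  (w -4, c 10, <D> = A^-8 + 1 - A^4)
D2 (bracket A^-8 - 2A^-4 + 2 - 2A^4 + 2A^8 - A^12 + A^16; 12 crossings at w = +4): V = x^-1 - 1 + 2x - 2x^2 + 2x^3 - 2x^4 + x^5
V(D3) = x^-1 - 1 + 2x - 2x^2 + 2x^3 - 2x^4 + x^5  [12 crossings, <D> = A^-14 - 2A^-10 + 2A^-6 - 2A^-2 + 2A^2 - A^6 + A^10, w = +2]
D4 (bracket A^-14 - 2A^-10 + 2A^-6 - 2A^-2 + 2A^2 - A^6 + A^10; 12 crossings at w = +2): V = x^-1 - 1 + 2x - 2x^2 + 2x^3 - 2x^4 + x^5
key observation: V(x) takes 2 values over 4 diagrams, fixing the grouping


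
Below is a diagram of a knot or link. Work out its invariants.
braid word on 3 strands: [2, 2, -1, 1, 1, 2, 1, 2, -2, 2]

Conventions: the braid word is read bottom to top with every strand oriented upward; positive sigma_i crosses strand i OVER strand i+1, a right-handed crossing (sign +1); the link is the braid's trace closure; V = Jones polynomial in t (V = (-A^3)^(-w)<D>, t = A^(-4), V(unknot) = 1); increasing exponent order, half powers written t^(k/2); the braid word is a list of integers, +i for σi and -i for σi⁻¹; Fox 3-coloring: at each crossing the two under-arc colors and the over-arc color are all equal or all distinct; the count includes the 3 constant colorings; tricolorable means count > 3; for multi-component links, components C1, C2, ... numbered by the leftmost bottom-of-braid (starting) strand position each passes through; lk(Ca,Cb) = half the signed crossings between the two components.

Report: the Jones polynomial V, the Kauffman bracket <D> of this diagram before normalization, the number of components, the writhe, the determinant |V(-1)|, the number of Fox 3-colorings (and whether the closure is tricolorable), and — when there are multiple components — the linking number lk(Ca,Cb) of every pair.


V(t) = t^2 + t^4 - t^5 + t^6 - t^7
bracket: -A^-10 + A^-6 - A^-2 + A^2 + A^10, w = +6
1 component, writhe +6, over 10 crossings
det 5, colorings 3 of 3^10 — not tricolorable
observation: inverse pairs cancel, leaving σ2 σ2 σ1 σ2 σ1 σ2


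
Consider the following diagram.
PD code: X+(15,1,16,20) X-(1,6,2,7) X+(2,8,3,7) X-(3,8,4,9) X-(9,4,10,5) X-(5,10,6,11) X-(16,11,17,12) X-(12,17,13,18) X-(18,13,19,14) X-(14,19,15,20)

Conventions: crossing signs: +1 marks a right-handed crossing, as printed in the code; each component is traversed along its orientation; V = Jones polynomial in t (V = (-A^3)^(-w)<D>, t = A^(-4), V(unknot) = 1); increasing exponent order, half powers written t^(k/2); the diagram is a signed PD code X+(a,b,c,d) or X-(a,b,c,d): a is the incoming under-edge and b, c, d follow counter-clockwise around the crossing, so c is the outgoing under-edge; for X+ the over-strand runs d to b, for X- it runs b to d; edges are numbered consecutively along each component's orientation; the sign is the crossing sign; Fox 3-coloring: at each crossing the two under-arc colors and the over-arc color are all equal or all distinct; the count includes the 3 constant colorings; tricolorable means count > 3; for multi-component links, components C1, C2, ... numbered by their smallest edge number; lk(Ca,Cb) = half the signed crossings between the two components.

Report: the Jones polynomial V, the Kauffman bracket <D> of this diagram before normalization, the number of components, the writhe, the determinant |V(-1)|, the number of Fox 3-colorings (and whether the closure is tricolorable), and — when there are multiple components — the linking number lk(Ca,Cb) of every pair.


V(t) = t^-8 - 2t^-7 + t^-6 - 2t^-5 + 2t^-4 + t^-2
bracket: A^-10 + 2A^-2 - 2A^2 + A^6 - 2A^10 + A^14, w = -6
1 component, writhe -6, over 10 crossings
det 9, colorings 27 of 3^10 — tricolorable
observation: w = -6 (over 10 crossings) is diagram-only; (-A^3)^(6) removes it from V


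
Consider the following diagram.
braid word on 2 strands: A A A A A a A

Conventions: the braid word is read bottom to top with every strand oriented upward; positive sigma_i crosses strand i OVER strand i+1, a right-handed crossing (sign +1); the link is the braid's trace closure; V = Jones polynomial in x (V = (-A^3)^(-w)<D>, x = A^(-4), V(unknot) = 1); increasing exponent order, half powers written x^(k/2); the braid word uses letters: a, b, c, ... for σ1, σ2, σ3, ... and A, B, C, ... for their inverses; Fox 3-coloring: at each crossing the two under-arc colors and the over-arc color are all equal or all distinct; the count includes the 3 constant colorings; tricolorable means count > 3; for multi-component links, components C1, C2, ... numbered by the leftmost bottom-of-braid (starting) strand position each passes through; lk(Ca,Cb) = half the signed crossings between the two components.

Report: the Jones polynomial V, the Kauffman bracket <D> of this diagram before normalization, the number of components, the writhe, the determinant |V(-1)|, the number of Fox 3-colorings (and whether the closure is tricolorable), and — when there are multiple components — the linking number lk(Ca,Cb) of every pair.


Jones polynomial: V(x) = -x^-7 + x^-6 - x^-5 + x^-4 + x^-2
<D> = -A^-7 - A + A^5 - A^9 + A^13; writhe -5
components 1, writhe -5 (7 crossings)
3-colorings: 3 of 3^7, det 5 — not tricolorable
note: |V(-1)| = 5: so not tricolorable, since 3 does not divide 5


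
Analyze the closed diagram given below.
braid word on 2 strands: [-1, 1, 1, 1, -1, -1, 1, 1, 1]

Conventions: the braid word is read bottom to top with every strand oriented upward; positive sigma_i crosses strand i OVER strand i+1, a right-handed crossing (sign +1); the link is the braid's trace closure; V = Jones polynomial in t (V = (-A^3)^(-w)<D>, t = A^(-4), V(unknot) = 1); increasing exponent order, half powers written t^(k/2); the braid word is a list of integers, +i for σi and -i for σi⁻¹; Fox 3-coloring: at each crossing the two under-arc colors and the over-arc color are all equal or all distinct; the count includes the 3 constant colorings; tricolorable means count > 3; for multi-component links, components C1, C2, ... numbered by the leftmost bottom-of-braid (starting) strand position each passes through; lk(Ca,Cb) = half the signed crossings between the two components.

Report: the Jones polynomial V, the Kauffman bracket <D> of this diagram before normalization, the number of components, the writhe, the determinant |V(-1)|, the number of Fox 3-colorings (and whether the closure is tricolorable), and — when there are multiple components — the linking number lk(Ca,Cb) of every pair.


V = t + t^3 - t^4
<D> = A^-7 - A^-3 - A^5 (w = +3)
1 component over 9 crossings, w = +3
9 Fox colorings among 3^9, |V(-1)| = 3: tricolorable
why: |V(-1)| = 3: so tricolorable, since 3 divides 3


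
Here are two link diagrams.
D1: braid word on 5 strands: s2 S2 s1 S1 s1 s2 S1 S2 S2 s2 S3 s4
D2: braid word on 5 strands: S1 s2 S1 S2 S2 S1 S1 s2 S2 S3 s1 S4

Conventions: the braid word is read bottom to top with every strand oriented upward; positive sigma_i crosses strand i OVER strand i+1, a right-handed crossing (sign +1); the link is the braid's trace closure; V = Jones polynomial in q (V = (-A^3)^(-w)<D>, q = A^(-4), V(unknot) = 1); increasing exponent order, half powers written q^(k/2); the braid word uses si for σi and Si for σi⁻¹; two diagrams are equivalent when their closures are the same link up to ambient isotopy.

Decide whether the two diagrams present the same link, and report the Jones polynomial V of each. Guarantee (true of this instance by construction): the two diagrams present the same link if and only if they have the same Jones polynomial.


same link: no
V(D1) = 1  [12 crossings, <D> = 1, w = 0]
V(D2) = -q^-6 + q^-5 - q^-4 + 2q^-3 - q^-2 + q^-1  (w -6, c 12, <D> = A^-14 - A^-10 + 2A^-6 - A^-2 + A^2 - A^6)
note: 2 values of V(q) split the 2 diagrams
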